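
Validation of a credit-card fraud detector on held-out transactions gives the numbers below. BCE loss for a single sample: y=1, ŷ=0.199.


BCE = -[y·ln(p) + (1-y)·ln(1-p)]
= -1·ln(0.199) - 0
= -ln(0.199) = 1.6145

1.6145


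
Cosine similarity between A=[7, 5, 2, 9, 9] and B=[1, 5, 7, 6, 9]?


A·B = 7·1 + 5·5 + 2·7 + 9·6 + 9·9 = 181
‖A‖ = √240 = 15.4919, ‖B‖ = √192 = 13.8564
cos = 181/(√240·√192) = 181/√46080 = 0.8432

0.8432


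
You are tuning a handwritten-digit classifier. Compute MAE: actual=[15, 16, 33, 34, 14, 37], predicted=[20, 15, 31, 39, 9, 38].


Absolute errors: |15-20|=5, |16-15|=1, |33-31|=2, |34-39|=5, |14-9|=5, |37-38|=1
Sum = 19
MAE = 19/6 = 19/6

19/6


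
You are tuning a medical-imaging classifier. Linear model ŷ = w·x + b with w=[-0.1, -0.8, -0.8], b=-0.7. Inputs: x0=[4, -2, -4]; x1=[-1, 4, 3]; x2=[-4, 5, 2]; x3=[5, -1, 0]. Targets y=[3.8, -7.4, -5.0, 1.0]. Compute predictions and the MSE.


ŷ0 = (-0.1)·(4) + (-0.8)·(-2) + (-0.8)·(-4) - 0.7 = 3.7
ŷ1 = (-0.1)·(-1) + (-0.8)·(4) + (-0.8)·(3) - 0.7 = -6.2
ŷ2 = (-0.1)·(-4) + (-0.8)·(5) + (-0.8)·(2) - 0.7 = -5.9
ŷ3 = (-0.1)·(5) + (-0.8)·(-1) + (-0.8)·(0) - 0.7 = -0.4
errors² = [0.01, 1.44, 0.81, 1.96]
MSE = 4.2200/4 = 1.055

1.055


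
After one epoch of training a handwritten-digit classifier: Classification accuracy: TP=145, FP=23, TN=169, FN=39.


Accuracy = (TP+TN)/(TP+TN+FP+FN)
= (145+169)/(376)
= 314/376 = 83.51%

83.51%


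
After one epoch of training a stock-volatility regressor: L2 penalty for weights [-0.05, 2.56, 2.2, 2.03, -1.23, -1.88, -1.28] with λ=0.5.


‖w‖₂² = (-0.05)² + (2.56)² + (2.2)² + (2.03)² + (-1.23)² + (-1.88)² + (-1.28)²
     = 0.0025 + 6.5536 + 4.84 + 4.1209 + 1.5129 + 3.5344 + 1.6384
     = 22.2027
λ·‖w‖₂² = 0.5·22.2027 = 11.10135

11.10135


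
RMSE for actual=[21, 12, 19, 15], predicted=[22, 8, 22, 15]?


MSE = 26/4 = 6.5
RMSE = √(26/4) = 2.5495

2.5495


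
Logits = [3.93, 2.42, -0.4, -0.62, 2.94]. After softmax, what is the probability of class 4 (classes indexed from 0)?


Exponentials: e^3.93=50.907, e^2.42=11.2459, e^-0.4=0.6703, e^-0.62=0.5379, e^2.94=18.9158
Sum = 82.2769
Softmax = [0.6187, 0.1367, 0.0081, 0.0065, 0.2299]
p[4] = 18.9158/82.2769 = 0.2299

0.2299


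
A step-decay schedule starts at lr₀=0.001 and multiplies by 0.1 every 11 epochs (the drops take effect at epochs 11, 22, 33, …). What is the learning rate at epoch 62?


n_drops = ⌊62/11⌋ = 5
lr = 0.001·0.1^5 = 0.001·0.00001 = 0.00000001

0.00000001


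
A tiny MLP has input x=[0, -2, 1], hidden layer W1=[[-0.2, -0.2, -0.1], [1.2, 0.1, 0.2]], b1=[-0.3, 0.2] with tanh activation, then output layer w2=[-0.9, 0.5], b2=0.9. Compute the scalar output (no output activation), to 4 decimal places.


z1[0] = (-0.2)·(0) + (-0.2)·(-2) + (-0.1)·(1) - 0.3 = 0.0
z1[1] = (1.2)·(0) + (0.1)·(-2) + (0.2)·(1) + 0.2 = 0.2
h = tanh(z1) = [0.0, 0.1974]
output = (-0.9)·(0.0) + (0.5)·(0.1974) + 0.9 = 0.9987

0.9987


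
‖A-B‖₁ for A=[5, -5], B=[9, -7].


d = |5-9| + |-5+ 7|
  = 4 + 2
  = 6

6


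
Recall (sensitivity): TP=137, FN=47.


Recall = TP/(TP+FN)
= 137/(137+47)
= 137/184 = 74.46%

74.46%


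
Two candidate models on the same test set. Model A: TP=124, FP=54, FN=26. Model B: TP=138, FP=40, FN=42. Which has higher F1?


Model A: P=124/178=0.6966, R=124/150=0.8267, F1=2PR/(P+R)=2TP/(2TP+FP+FN)=248/328=0.7561
Model B: P=138/178=0.7753, R=138/180=0.7667, F1=2PR/(P+R)=2TP/(2TP+FP+FN)=276/358=0.7709
0.7561 < 0.7709 → Model B

Model B


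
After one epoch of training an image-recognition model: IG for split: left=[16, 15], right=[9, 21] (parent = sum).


Parent = [25, 36], H_parent = 0.9764
H_left = 0.9992 (n=31), H_right = 0.8813 (n=30)
H_children = (31/61)·0.9992 + (30/61)·0.8813 = 0.9412
IG = 0.9764 - 0.9412 = 0.0352

0.0352


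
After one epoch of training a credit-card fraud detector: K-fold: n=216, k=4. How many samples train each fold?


Fold size = 216/4 = 54
Training per fold = 216 - 54 = 162

162


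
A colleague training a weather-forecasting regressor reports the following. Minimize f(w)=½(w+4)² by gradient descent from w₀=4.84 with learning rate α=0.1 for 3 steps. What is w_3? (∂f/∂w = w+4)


step 1: grad = 4.84+4 = 8.84; w = 4.84 - 0.1·(8.84) = 3.956
step 2: grad = 3.956+4 = 7.956; w = 3.956 - 0.1·(7.956) = 3.1604
step 3: grad = 3.1604+4 = 7.1604; w = 3.1604 - 0.1·(7.1604) = 2.44436

2.44436


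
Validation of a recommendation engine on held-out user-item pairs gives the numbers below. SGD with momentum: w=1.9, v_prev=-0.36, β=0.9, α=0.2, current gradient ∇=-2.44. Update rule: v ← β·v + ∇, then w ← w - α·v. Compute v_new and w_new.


v_new = 0.9·-0.36 - 2.44 = -0.324 - 2.44 = -2.764
w_new = 1.9 - 0.2·-2.764 = 1.9 + 0.5528 = 2.4528

v_new=-2.764, w_new=2.4528


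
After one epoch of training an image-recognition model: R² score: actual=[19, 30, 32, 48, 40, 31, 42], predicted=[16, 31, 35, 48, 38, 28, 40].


ȳ = 34.5714
SS_res = Σ(y-ŷ)² = 36
SS_tot = Σ(y-ȳ)² = 547.71
R² = 1 - SS_res/SS_tot = 1 - 0.0657 = 0.9343

0.9343


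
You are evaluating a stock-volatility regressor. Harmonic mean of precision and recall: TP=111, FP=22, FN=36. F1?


Precision = 111/133 = 0.8346
Recall = 111/147 = 0.7551
F1 = 2·P·R/(P+R) = 2·TP/(2·TP+FP+FN) = 222/(222+22+36) = 222/280 = 0.7929

0.7929


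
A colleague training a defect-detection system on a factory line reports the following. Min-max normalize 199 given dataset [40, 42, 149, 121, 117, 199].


min=40, max=199
(199-40)/(199-40) = 159/159 = 1.0

1.0


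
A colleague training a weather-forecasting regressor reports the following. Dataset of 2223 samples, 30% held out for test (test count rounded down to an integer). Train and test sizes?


Test = ⌊2223·30/100⌋ = 666
Train = 2223 - 666 = 1557

Train: 1557, Test: 666


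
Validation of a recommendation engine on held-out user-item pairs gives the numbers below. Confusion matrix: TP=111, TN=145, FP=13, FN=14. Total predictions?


Total = TP + TN + FP + FN
= 111 + 145 + 13 + 14
= 283
(Predicted positive: 124, predicted negative: 159)

283


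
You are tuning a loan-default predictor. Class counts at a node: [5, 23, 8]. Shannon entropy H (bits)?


Probabilities: [5/36, 23/36, 8/36] ≈ [0.1389, 0.6389, 0.2222]
H = -((5/36)·log₂(5/36) + (23/36)·log₂(23/36) + (8/36)·log₂(8/36))
  = 1.2907 bits

1.2907 bits


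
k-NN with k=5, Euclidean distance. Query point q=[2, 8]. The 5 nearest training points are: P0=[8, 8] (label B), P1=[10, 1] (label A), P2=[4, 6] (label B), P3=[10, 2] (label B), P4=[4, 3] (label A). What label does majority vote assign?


d(q,P0) = 6.0  (label B)
d(q,P1) = 10.6301  (label A)
d(q,P2) = 2.8284  (label B)
d(q,P3) = 10.0  (label B)
d(q,P4) = 5.3852  (label A)
Votes: A=2, B=3
Majority → B

B


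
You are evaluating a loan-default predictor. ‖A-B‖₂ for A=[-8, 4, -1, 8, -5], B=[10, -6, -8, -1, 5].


d = √((-8-10)² + (4+ 6)² + (-1+ 8)² + (8+ 1)² + (-5-5)²)
  = √(324 + 100 + 49 + 81 + 100)
  = √654 = 25.5734

25.5734


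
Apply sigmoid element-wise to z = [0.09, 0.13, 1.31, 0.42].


σ(0.09) = 1/(1+e^-0.09) = 0.5225
σ(0.13) = 1/(1+e^-0.13) = 0.5325
σ(1.31) = 1/(1+e^-1.31) = 0.7875
σ(0.42) = 1/(1+e^-0.42) = 0.6035
result = [0.5225, 0.5325, 0.7875, 0.6035]

[0.5225, 0.5325, 0.7875, 0.6035]


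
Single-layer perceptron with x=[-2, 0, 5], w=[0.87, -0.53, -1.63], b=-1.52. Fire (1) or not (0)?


z = (-2)·(0.87) + (0)·(-0.53) + (5)·(-1.63) - 1.52
  = -11.41
step(z) = 0 (z<0)

0


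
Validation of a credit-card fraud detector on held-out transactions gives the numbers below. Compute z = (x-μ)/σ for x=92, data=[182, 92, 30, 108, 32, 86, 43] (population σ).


μ = 81.8571, σ = 50.0241
z = (92 - 81.8571)/50.0241 = 0.2028

0.2028


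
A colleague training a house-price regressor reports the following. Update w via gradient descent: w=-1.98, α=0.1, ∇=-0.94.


w_new = w - α·∇
= -1.98 - 0.1·-0.94
= -1.98 + 0.094
= -1.886

-1.886


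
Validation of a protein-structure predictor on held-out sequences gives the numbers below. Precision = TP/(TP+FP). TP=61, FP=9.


Precision = TP/(TP+FP)
= 61/(61+9)
= 61/70 = 87.14%

87.14%


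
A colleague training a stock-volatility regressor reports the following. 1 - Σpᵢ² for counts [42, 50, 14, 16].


Probabilities: [42/122, 50/122, 14/122, 16/122] ≈ [0.3443, 0.4098, 0.1148, 0.1311]
Σpᵢ² = (1764 + 2500 + 196 + 256)/122² = 4716/14884
Gini = 1 - Σpᵢ² = 1 - 4716/14884 = 0.6831

0.6831


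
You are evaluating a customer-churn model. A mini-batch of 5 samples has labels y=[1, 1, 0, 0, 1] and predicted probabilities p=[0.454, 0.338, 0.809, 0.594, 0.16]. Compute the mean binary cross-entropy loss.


L[0] = -ln(0.454) = 0.7897
L[1] = -ln(0.338) = 1.0847
L[2] = -ln(1-0.809) = -ln(0.191) = 1.6555
L[3] = -ln(1-0.594) = -ln(0.406) = 0.9014
L[4] = -ln(0.16) = 1.8326
mean = (0.7897 + 1.0847 + 1.6555 + 0.9014 + 1.8326)/5 = 1.2528

1.2528


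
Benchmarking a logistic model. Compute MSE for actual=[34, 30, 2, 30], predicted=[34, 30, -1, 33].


Squared errors: (34-34)²=0, (30-30)²=0, (2+ 1)²=9, (30-33)²=9
Sum = 18
MSE = 18/4 = 9/2

9/2


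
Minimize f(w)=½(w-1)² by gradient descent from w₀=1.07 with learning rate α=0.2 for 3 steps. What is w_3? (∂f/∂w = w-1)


step 1: grad = 1.07-1 = 0.07; w = 1.07 - 0.2·(0.07) = 1.056
step 2: grad = 1.056-1 = 0.056; w = 1.056 - 0.2·(0.056) = 1.0448
step 3: grad = 1.0448-1 = 0.0448; w = 1.0448 - 0.2·(0.0448) = 1.03584

1.03584


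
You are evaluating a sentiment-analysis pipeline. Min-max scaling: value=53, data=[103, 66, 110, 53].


min=53, max=110
(53-53)/(110-53) = 0/57 = 0.0

0.0


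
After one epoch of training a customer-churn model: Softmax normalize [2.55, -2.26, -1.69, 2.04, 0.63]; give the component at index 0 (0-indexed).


Exponentials: e^2.55=12.8071, e^-2.26=0.1044, e^-1.69=0.1845, e^2.04=7.6906, e^0.63=1.8776
Sum = 22.6642
Softmax = [0.5651, 0.0046, 0.0081, 0.3393, 0.0828]
p[0] = 12.8071/22.6642 = 0.5651

0.5651


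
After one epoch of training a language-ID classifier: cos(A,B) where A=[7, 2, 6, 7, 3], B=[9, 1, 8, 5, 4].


A·B = 7·9 + 2·1 + 6·8 + 7·5 + 3·4 = 160
‖A‖ = √147 = 12.1244, ‖B‖ = √187 = 13.6748
cos = 160/(√147·√187) = 160/√27489 = 0.965

0.965


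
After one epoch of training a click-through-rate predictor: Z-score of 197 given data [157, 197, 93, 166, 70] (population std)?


μ = 136.6, σ = 47.4662
z = (197 - 136.6)/47.4662 = 1.2725

1.2725


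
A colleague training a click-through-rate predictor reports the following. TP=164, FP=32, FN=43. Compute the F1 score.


Precision = 164/196 = 0.8367
Recall = 164/207 = 0.7923
F1 = 2·P·R/(P+R) = 2·TP/(2·TP+FP+FN) = 328/(328+32+43) = 328/403 = 0.8139

0.8139


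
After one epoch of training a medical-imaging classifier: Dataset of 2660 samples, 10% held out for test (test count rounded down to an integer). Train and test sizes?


Test = ⌊2660·10/100⌋ = 266
Train = 2660 - 266 = 2394

Train: 2394, Test: 266


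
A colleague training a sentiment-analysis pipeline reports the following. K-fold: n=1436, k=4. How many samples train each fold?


Fold size = 1436/4 = 359
Training per fold = 1436 - 359 = 1077

1077


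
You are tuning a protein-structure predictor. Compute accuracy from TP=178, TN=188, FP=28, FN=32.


Accuracy = (TP+TN)/(TP+TN+FP+FN)
= (178+188)/(426)
= 366/426 = 85.92%

85.92%


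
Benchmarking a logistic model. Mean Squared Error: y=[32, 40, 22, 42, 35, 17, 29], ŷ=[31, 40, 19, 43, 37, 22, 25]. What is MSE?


Squared errors: (32-31)²=1, (40-40)²=0, (22-19)²=9, (42-43)²=1, (35-37)²=4, (17-22)²=25, (29-25)²=16
Sum = 56
MSE = 56/7 = 8

8


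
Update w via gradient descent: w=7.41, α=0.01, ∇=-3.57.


w_new = w - α·∇
= 7.41 - 0.01·-3.57
= 7.41 + 0.0357
= 7.4457

7.4457


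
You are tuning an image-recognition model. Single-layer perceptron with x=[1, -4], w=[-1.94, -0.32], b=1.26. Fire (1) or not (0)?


z = (1)·(-1.94) + (-4)·(-0.32) + 1.26
  = 0.6
step(z) = 1 (z≥0)

1


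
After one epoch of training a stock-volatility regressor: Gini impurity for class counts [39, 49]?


Probabilities: [39/88, 49/88] ≈ [0.4432, 0.5568]
Σpᵢ² = (1521 + 2401)/88² = 3922/7744
Gini = 1 - Σpᵢ² = 1 - 3922/7744 = 0.4935

0.4935


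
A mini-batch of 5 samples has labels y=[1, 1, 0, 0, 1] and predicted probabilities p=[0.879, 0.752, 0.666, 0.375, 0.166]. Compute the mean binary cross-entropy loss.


L[0] = -ln(0.879) = 0.129
L[1] = -ln(0.752) = 0.285
L[2] = -ln(1-0.666) = -ln(0.334) = 1.0966
L[3] = -ln(1-0.375) = -ln(0.625) = 0.47
L[4] = -ln(0.166) = 1.7958
mean = (0.129 + 0.285 + 1.0966 + 0.47 + 1.7958)/5 = 0.7553

0.7553


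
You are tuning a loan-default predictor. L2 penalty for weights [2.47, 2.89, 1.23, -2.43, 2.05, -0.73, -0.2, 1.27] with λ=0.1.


‖w‖₂² = (2.47)² + (2.89)² + (1.23)² + (-2.43)² + (2.05)² + (-0.73)² + (-0.2)² + (1.27)²
     = 6.1009 + 8.3521 + 1.5129 + 5.9049 + 4.2025 + 0.5329 + 0.04 + 1.6129
     = 28.2591
λ·‖w‖₂² = 0.1·28.2591 = 2.82591

2.82591


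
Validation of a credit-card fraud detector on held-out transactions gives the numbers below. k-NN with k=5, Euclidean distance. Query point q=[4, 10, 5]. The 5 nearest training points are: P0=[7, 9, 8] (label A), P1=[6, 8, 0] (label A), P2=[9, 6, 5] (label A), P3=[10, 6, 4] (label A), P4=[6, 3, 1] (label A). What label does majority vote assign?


d(q,P0) = 4.3589  (label A)
d(q,P1) = 5.7446  (label A)
d(q,P2) = 6.4031  (label A)
d(q,P3) = 7.2801  (label A)
d(q,P4) = 8.3066  (label A)
Votes: A=5, B=0
Majority → A

A


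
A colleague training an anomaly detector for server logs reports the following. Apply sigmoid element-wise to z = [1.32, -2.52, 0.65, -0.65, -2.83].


σ(1.32) = 1/(1+e^-1.32) = 0.7892
σ(-2.52) = 1/(1+e^2.52) = 0.0745
σ(0.65) = 1/(1+e^-0.65) = 0.657
σ(-0.65) = 1/(1+e^0.65) = 0.343
σ(-2.83) = 1/(1+e^2.83) = 0.0557
result = [0.7892, 0.0745, 0.657, 0.343, 0.0557]

[0.7892, 0.0745, 0.657, 0.343, 0.0557]


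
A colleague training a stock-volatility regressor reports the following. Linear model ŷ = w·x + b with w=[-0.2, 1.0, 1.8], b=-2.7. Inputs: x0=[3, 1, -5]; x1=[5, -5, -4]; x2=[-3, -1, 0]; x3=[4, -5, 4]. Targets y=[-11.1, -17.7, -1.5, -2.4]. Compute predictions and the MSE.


ŷ0 = (-0.2)·(3) + (1.0)·(1) + (1.8)·(-5) - 2.7 = -11.3
ŷ1 = (-0.2)·(5) + (1.0)·(-5) + (1.8)·(-4) - 2.7 = -15.9
ŷ2 = (-0.2)·(-3) + (1.0)·(-1) + (1.8)·(0) - 2.7 = -3.1
ŷ3 = (-0.2)·(4) + (1.0)·(-5) + (1.8)·(4) - 2.7 = -1.3
errors² = [0.04, 3.24, 2.56, 1.21]
MSE = 7.0500/4 = 1.7625

1.7625


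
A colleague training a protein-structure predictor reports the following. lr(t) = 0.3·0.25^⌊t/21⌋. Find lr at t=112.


n_drops = ⌊112/21⌋ = 5
lr = 0.3·0.25^5 = 0.3·0.0009765625 = 0.00029296875

0.00029296875


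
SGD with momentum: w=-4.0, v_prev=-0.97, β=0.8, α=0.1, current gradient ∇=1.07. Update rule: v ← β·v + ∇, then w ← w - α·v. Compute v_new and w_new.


v_new = 0.8·-0.97 + 1.07 = -0.776 + 1.07 = 0.294
w_new = -4.0 - 0.1·0.294 = -4.0 - 0.0294 = -4.0294

v_new=0.294, w_new=-4.0294


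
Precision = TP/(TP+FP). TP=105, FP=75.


Precision = TP/(TP+FP)
= 105/(105+75)
= 105/180 = 58.33%

58.33%


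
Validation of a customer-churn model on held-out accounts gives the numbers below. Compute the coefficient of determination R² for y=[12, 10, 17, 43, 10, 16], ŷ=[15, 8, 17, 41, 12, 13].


ȳ = 18
SS_res = Σ(y-ŷ)² = 30
SS_tot = Σ(y-ȳ)² = 794
R² = 1 - SS_res/SS_tot = 1 - 0.0378 = 0.9622

0.9622


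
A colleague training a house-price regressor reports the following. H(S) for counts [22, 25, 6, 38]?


Probabilities: [22/91, 25/91, 6/91, 38/91] ≈ [0.2418, 0.2747, 0.0659, 0.4176]
H = -((22/91)·log₂(22/91) + (25/91)·log₂(25/91) + (6/91)·log₂(6/91) + (38/91)·log₂(38/91))
  = 1.792 bits

1.792 bits


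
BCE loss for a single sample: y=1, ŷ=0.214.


BCE = -[y·ln(p) + (1-y)·ln(1-p)]
= -1·ln(0.214) - 0
= -ln(0.214) = 1.5418

1.5418


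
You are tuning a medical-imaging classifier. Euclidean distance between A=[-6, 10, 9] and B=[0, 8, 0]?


d = √((-6-0)² + (10-8)² + (9-0)²)
  = √(36 + 4 + 81)
  = √121 = 11.0

11.0


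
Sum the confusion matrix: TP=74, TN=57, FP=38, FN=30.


Total = TP + TN + FP + FN
= 74 + 57 + 38 + 30
= 199
(Predicted positive: 112, predicted negative: 87)

199


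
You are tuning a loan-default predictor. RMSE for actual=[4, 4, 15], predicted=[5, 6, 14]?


MSE = 6/3 = 2
RMSE = √(6/3) = 1.4142

1.4142


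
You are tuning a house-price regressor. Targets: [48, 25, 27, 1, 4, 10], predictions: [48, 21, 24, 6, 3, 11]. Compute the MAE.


Absolute errors: |48-48|=0, |25-21|=4, |27-24|=3, |1-6|=5, |4-3|=1, |10-11|=1
Sum = 14
MAE = 14/6 = 7/3

7/3


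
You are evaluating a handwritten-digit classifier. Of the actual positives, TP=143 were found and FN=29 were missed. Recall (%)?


Recall = TP/(TP+FN)
= 143/(143+29)
= 143/172 = 83.14%

83.14%


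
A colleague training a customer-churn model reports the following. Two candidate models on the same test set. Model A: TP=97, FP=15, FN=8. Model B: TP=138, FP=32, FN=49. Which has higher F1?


Model A: P=97/112=0.8661, R=97/105=0.9238, F1=2PR/(P+R)=2TP/(2TP+FP+FN)=194/217=0.894
Model B: P=138/170=0.8118, R=138/187=0.738, F1=2PR/(P+R)=2TP/(2TP+FP+FN)=276/357=0.7731
0.894 > 0.7731 → Model A

Model A


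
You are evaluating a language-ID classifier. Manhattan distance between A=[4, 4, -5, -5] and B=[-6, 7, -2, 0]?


d = |4+ 6| + |4-7| + |-5+ 2| + |-5-0|
  = 10 + 3 + 3 + 5
  = 21

21


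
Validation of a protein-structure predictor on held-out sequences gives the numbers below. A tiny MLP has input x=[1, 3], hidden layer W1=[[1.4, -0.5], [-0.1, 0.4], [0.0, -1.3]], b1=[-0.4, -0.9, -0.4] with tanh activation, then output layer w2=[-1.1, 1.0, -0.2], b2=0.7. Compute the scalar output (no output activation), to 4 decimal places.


z1[0] = (1.4)·(1) + (-0.5)·(3) - 0.4 = -0.5
z1[1] = (-0.1)·(1) + (0.4)·(3) - 0.9 = 0.2
z1[2] = (0.0)·(1) + (-1.3)·(3) - 0.4 = -4.3
h = tanh(z1) = [-0.4621, 0.1974, -0.9996]
output = (-1.1)·(-0.4621) + (1.0)·(0.1974) + (-0.2)·(-0.9996) + 0.7 = 1.6056

1.6056


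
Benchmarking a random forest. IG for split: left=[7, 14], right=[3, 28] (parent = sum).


Parent = [10, 42], H_parent = 0.7063
H_left = 0.9183 (n=21), H_right = 0.4587 (n=31)
H_children = (21/52)·0.9183 + (31/52)·0.4587 = 0.6443
IG = 0.7063 - 0.6443 = 0.062

0.062


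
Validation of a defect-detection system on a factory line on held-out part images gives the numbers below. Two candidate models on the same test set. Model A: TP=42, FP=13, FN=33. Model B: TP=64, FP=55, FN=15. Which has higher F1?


Model A: P=42/55=0.7636, R=42/75=0.56, F1=2PR/(P+R)=2TP/(2TP+FP+FN)=84/130=0.6462
Model B: P=64/119=0.5378, R=64/79=0.8101, F1=2PR/(P+R)=2TP/(2TP+FP+FN)=128/198=0.6465
0.6462 < 0.6465 → Model B

Model B


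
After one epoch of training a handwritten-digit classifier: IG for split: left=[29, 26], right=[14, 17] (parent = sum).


Parent = [43, 43], H_parent = 1
H_left = 0.9979 (n=55), H_right = 0.9932 (n=31)
H_children = (55/86)·0.9979 + (31/86)·0.9932 = 0.9962
IG = 1 - 0.9962 = 0.0038

0.0038


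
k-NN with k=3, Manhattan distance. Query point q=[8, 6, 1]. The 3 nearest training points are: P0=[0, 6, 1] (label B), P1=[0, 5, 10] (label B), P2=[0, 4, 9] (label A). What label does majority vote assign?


d(q,P0) = 8  (label B)
d(q,P1) = 18  (label B)
d(q,P2) = 18  (label A)
Votes: A=1, B=2
Majority → B

B


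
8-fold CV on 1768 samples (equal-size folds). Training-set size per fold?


Fold size = 1768/8 = 221
Training per fold = 1768 - 221 = 1547

1547


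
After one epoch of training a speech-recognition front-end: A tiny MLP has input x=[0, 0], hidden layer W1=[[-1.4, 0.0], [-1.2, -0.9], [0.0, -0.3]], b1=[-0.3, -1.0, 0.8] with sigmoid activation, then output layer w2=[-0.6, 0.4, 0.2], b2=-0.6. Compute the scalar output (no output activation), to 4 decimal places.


z1[0] = (-1.4)·(0) + (0.0)·(0) - 0.3 = -0.3
z1[1] = (-1.2)·(0) + (-0.9)·(0) - 1.0 = -1.0
z1[2] = (0.0)·(0) + (-0.3)·(0) + 0.8 = 0.8
h = sigmoid(z1) = [0.4256, 0.2689, 0.69]
output = (-0.6)·(0.4256) + (0.4)·(0.2689) + (0.2)·(0.69) - 0.6 = -0.6098

-0.6098


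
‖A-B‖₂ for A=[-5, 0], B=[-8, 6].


d = √((-5+ 8)² + (0-6)²)
  = √(9 + 36)
  = √45 = 6.7082

6.7082


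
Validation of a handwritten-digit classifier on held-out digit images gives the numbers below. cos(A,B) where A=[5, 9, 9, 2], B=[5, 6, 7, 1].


A·B = 5·5 + 9·6 + 9·7 + 2·1 = 144
‖A‖ = √191 = 13.8203, ‖B‖ = √111 = 10.5357
cos = 144/(√191·√111) = 144/√21201 = 0.989

0.989


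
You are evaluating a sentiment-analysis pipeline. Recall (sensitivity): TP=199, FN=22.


Recall = TP/(TP+FN)
= 199/(199+22)
= 199/221 = 90.05%

90.05%


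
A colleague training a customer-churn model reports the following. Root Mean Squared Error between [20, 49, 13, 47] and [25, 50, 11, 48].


MSE = 31/4 = 7.75
RMSE = √(31/4) = 2.7839

2.7839


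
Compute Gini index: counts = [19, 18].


Probabilities: [19/37, 18/37] ≈ [0.5135, 0.4865]
Σpᵢ² = (361 + 324)/37² = 685/1369
Gini = 1 - Σpᵢ² = 1 - 685/1369 = 0.4996

0.4996


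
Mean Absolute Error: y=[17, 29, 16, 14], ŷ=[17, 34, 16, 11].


Absolute errors: |17-17|=0, |29-34|=5, |16-16|=0, |14-11|=3
Sum = 8
MAE = 8/4 = 2

2


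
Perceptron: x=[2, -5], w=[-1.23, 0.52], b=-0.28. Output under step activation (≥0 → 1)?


z = (2)·(-1.23) + (-5)·(0.52) - 0.28
  = -5.34
step(z) = 0 (z<0)

0


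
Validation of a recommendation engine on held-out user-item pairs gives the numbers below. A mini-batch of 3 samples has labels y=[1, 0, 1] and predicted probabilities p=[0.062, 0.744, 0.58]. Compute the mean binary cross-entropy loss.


L[0] = -ln(0.062) = 2.7806
L[1] = -ln(1-0.744) = -ln(0.256) = 1.3626
L[2] = -ln(0.58) = 0.5447
mean = (2.7806 + 1.3626 + 0.5447)/3 = 1.5626

1.5626


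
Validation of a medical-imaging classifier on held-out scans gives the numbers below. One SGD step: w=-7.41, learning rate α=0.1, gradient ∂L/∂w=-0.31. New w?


w_new = w - α·∇
= -7.41 - 0.1·-0.31
= -7.41 + 0.031
= -7.379

-7.379


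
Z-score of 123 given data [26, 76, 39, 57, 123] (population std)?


μ = 64.2, σ = 33.8904
z = (123 - 64.2)/33.8904 = 1.735

1.735


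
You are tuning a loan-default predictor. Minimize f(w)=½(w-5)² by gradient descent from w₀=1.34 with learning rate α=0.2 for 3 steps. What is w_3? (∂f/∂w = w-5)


step 1: grad = 1.34-5 = -3.66; w = 1.34 - 0.2·(-3.66) = 2.072
step 2: grad = 2.072-5 = -2.928; w = 2.072 - 0.2·(-2.928) = 2.6576
step 3: grad = 2.6576-5 = -2.3424; w = 2.6576 - 0.2·(-2.3424) = 3.12608

3.12608


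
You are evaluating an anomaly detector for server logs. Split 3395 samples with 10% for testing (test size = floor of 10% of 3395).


Test = ⌊3395·10/100⌋ = 339
Train = 3395 - 339 = 3056

Train: 3056, Test: 339


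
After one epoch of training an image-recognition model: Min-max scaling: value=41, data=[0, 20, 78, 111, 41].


min=0, max=111
(41-0)/(111-0) = 41/111 = 0.3694

0.3694


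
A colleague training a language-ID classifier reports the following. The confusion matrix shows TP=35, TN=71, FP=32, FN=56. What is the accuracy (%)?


Accuracy = (TP+TN)/(TP+TN+FP+FN)
= (35+71)/(194)
= 106/194 = 54.64%

54.64%


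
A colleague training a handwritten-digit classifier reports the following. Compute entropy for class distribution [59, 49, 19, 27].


Probabilities: [59/154, 49/154, 19/154, 27/154] ≈ [0.3831, 0.3182, 0.1234, 0.1753]
H = -((59/154)·log₂(59/154) + (49/154)·log₂(49/154) + (19/154)·log₂(19/154) + (27/154)·log₂(27/154))
  = 1.8688 bits

1.8688 bits


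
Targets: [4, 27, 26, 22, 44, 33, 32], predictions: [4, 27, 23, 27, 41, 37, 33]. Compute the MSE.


Squared errors: (4-4)²=0, (27-27)²=0, (26-23)²=9, (22-27)²=25, (44-41)²=9, (33-37)²=16, (32-33)²=1
Sum = 60
MSE = 60/7 = 60/7

60/7


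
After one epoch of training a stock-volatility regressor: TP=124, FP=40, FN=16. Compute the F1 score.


Precision = 124/164 = 0.7561
Recall = 124/140 = 0.8857
F1 = 2·P·R/(P+R) = 2·TP/(2·TP+FP+FN) = 248/(248+40+16) = 248/304 = 0.8158

0.8158


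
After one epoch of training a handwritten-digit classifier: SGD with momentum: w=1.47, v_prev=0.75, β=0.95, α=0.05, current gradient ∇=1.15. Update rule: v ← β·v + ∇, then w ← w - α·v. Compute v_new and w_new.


v_new = 0.95·0.75 + 1.15 = 0.7125 + 1.15 = 1.8625
w_new = 1.47 - 0.05·1.8625 = 1.47 - 0.093125 = 1.376875

v_new=1.8625, w_new=1.376875


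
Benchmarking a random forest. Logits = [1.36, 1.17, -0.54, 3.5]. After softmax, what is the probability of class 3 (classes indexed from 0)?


Exponentials: e^1.36=3.8962, e^1.17=3.222, e^-0.54=0.5827, e^3.5=33.1155
Sum = 40.8164
Softmax = [0.0955, 0.0789, 0.0143, 0.8113]
p[3] = 33.1155/40.8164 = 0.8113

0.8113


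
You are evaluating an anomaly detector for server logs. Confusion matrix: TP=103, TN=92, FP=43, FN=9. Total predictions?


Total = TP + TN + FP + FN
= 103 + 92 + 43 + 9
= 247
(Predicted positive: 146, predicted negative: 101)

247


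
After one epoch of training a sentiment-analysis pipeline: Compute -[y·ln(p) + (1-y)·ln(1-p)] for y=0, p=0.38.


BCE = -[y·ln(p) + (1-y)·ln(1-p)]
= -0 - 1·ln(1-0.38)
= -ln(0.62) = 0.478

0.478


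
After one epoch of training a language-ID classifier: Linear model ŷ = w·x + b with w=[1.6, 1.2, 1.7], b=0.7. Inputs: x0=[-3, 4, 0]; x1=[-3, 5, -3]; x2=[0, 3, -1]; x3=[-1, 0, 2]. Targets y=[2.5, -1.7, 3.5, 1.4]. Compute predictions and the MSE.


ŷ0 = (1.6)·(-3) + (1.2)·(4) + (1.7)·(0) + 0.7 = 0.7
ŷ1 = (1.6)·(-3) + (1.2)·(5) + (1.7)·(-3) + 0.7 = -3.2
ŷ2 = (1.6)·(0) + (1.2)·(3) + (1.7)·(-1) + 0.7 = 2.6
ŷ3 = (1.6)·(-1) + (1.2)·(0) + (1.7)·(2) + 0.7 = 2.5
errors² = [3.24, 2.25, 0.81, 1.21]
MSE = 7.5100/4 = 1.8775

1.8775


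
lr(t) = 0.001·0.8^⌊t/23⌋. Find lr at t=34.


n_drops = ⌊34/23⌋ = 1
lr = 0.001·0.8^1 = 0.001·0.8 = 0.0008

0.0008


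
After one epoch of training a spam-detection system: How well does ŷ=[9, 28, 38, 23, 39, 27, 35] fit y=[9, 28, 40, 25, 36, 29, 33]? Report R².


ȳ = 28.5714
SS_res = Σ(y-ŷ)² = 25
SS_tot = Σ(y-ȳ)² = 601.71
R² = 1 - SS_res/SS_tot = 1 - 0.0415 = 0.9585

0.9585


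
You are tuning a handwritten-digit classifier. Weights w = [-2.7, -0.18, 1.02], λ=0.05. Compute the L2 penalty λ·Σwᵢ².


‖w‖₂² = (-2.7)² + (-0.18)² + (1.02)²
     = 7.29 + 0.0324 + 1.0404
     = 8.3628
λ·‖w‖₂² = 0.05·8.3628 = 0.41814

0.41814


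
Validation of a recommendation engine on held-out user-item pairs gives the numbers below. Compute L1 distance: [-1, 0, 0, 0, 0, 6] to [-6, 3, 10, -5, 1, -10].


d = |-1+ 6| + |0-3| + |0-10| + |0+ 5| + |0-1| + |6+ 10|
  = 5 + 3 + 10 + 5 + 1 + 16
  = 40

40


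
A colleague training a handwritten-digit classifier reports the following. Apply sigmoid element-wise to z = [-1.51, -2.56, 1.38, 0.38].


σ(-1.51) = 1/(1+e^1.51) = 0.1809
σ(-2.56) = 1/(1+e^2.56) = 0.0718
σ(1.38) = 1/(1+e^-1.38) = 0.799
σ(0.38) = 1/(1+e^-0.38) = 0.5939
result = [0.1809, 0.0718, 0.799, 0.5939]

[0.1809, 0.0718, 0.799, 0.5939]


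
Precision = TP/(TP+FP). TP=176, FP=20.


Precision = TP/(TP+FP)
= 176/(176+20)
= 176/196 = 89.8%

89.8%


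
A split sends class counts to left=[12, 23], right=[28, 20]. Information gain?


Parent = [40, 43], H_parent = 0.9991
H_left = 0.9275 (n=35), H_right = 0.9799 (n=48)
H_children = (35/83)·0.9275 + (48/83)·0.9799 = 0.9578
IG = 0.9991 - 0.9578 = 0.0413

0.0413


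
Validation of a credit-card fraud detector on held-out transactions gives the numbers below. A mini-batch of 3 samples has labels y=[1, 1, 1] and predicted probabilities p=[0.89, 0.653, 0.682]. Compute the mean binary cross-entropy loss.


L[0] = -ln(0.89) = 0.1165
L[1] = -ln(0.653) = 0.4262
L[2] = -ln(0.682) = 0.3827
mean = (0.1165 + 0.4262 + 0.3827)/3 = 0.3085

0.3085


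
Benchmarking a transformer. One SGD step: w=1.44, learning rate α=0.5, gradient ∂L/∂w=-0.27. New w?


w_new = w - α·∇
= 1.44 - 0.5·-0.27
= 1.44 + 0.135
= 1.575

1.575


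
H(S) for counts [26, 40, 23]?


Probabilities: [26/89, 40/89, 23/89] ≈ [0.2921, 0.4494, 0.2584]
H = -((26/89)·log₂(26/89) + (40/89)·log₂(40/89) + (23/89)·log₂(23/89))
  = 1.5417 bits

1.5417 bits


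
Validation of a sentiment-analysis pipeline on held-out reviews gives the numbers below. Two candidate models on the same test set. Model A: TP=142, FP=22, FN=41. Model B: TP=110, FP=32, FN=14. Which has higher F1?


Model A: P=142/164=0.8659, R=142/183=0.776, F1=2PR/(P+R)=2TP/(2TP+FP+FN)=284/347=0.8184
Model B: P=110/142=0.7746, R=110/124=0.8871, F1=2PR/(P+R)=2TP/(2TP+FP+FN)=220/266=0.8271
0.8184 < 0.8271 → Model B

Model B


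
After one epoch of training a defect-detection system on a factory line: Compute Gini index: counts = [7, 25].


Probabilities: [7/32, 25/32] ≈ [0.2188, 0.7812]
Σpᵢ² = (49 + 625)/32² = 674/1024
Gini = 1 - Σpᵢ² = 1 - 674/1024 = 0.3418

0.3418


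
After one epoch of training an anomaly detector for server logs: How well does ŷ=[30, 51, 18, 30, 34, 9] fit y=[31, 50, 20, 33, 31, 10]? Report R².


ȳ = 29.1667
SS_res = Σ(y-ŷ)² = 25
SS_tot = Σ(y-ȳ)² = 906.83
R² = 1 - SS_res/SS_tot = 1 - 0.0276 = 0.9724

0.9724


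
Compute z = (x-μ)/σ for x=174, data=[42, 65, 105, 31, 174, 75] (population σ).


μ = 82, σ = 47.4903
z = (174 - 82)/47.4903 = 1.9372

1.9372


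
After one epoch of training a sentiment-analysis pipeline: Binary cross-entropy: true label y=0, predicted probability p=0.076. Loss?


BCE = -[y·ln(p) + (1-y)·ln(1-p)]
= -0 - 1·ln(1-0.076)
= -ln(0.924) = 0.079

0.079


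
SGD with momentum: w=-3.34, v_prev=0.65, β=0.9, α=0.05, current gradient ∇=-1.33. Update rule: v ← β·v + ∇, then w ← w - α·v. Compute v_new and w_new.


v_new = 0.9·0.65 - 1.33 = 0.585 - 1.33 = -0.745
w_new = -3.34 - 0.05·-0.745 = -3.34 + 0.03725 = -3.30275

v_new=-0.745, w_new=-3.30275


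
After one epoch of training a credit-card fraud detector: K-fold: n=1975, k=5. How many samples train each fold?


Fold size = 1975/5 = 395
Training per fold = 1975 - 395 = 1580

1580


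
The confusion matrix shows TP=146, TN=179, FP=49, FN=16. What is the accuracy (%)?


Accuracy = (TP+TN)/(TP+TN+FP+FN)
= (146+179)/(390)
= 325/390 = 83.33%

83.33%


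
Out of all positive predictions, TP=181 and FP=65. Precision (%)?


Precision = TP/(TP+FP)
= 181/(181+65)
= 181/246 = 73.58%

73.58%


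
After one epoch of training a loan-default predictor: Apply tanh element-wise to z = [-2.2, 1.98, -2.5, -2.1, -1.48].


tanh(-2.2) = -0.9757
tanh(1.98) = 0.9626
tanh(-2.5) = -0.9866
tanh(-2.1) = -0.9705
tanh(-1.48) = -0.9015
result = [-0.9757, 0.9626, -0.9866, -0.9705, -0.9015]

[-0.9757, 0.9626, -0.9866, -0.9705, -0.9015]


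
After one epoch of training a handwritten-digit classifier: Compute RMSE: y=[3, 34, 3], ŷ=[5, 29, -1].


MSE = 45/3 = 15
RMSE = √(45/3) = 3.873

3.873


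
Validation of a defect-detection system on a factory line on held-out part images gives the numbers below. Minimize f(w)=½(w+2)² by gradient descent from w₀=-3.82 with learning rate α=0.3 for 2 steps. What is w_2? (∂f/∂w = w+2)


step 1: grad = -3.82+2 = -1.82; w = -3.82 - 0.3·(-1.82) = -3.274
step 2: grad = -3.274+2 = -1.274; w = -3.274 - 0.3·(-1.274) = -2.8918

-2.8918


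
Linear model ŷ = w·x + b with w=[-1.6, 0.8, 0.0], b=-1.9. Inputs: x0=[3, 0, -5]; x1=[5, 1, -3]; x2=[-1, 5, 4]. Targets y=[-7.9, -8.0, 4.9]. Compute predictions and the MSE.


ŷ0 = (-1.6)·(3) + (0.8)·(0) + (0.0)·(-5) - 1.9 = -6.7
ŷ1 = (-1.6)·(5) + (0.8)·(1) + (0.0)·(-3) - 1.9 = -9.1
ŷ2 = (-1.6)·(-1) + (0.8)·(5) + (0.0)·(4) - 1.9 = 3.7
errors² = [1.44, 1.21, 1.44]
MSE = 4.0900/3 = 1.3633

1.3633


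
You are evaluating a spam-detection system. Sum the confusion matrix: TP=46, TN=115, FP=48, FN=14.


Total = TP + TN + FP + FN
= 46 + 115 + 48 + 14
= 223
(Predicted positive: 94, predicted negative: 129)

223


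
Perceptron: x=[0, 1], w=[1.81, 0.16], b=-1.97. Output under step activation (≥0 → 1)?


z = (0)·(1.81) + (1)·(0.16) - 1.97
  = -1.81
step(z) = 0 (z<0)

0


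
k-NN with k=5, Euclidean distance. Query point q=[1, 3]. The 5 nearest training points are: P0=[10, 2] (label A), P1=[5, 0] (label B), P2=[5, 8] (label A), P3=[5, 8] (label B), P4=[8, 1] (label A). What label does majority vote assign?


d(q,P0) = 9.0554  (label A)
d(q,P1) = 5.0  (label B)
d(q,P2) = 6.4031  (label A)
d(q,P3) = 6.4031  (label B)
d(q,P4) = 7.2801  (label A)
Votes: A=3, B=2
Majority → A

A


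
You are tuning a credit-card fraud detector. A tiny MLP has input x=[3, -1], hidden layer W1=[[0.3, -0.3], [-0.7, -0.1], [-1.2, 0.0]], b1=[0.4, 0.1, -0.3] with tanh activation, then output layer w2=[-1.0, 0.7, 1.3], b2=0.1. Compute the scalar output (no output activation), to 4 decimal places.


z1[0] = (0.3)·(3) + (-0.3)·(-1) + 0.4 = 1.6
z1[1] = (-0.7)·(3) + (-0.1)·(-1) + 0.1 = -1.9
z1[2] = (-1.2)·(3) + (0.0)·(-1) - 0.3 = -3.9
h = tanh(z1) = [0.9217, -0.9562, -0.9992]
output = (-1.0)·(0.9217) + (0.7)·(-0.9562) + (1.3)·(-0.9992) + 0.1 = -2.79

-2.79


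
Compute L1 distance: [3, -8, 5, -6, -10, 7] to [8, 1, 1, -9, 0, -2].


d = |3-8| + |-8-1| + |5-1| + |-6+ 9| + |-10-0| + |7+ 2|
  = 5 + 9 + 4 + 3 + 10 + 9
  = 40

40


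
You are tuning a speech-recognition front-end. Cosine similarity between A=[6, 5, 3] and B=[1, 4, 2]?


A·B = 6·1 + 5·4 + 3·2 = 32
‖A‖ = √70 = 8.3666, ‖B‖ = √21 = 4.5826
cos = 32/(√70·√21) = 32/√1470 = 0.8346

0.8346


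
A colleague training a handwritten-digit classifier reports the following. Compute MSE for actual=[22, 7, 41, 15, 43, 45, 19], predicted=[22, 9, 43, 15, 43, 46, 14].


Squared errors: (22-22)²=0, (7-9)²=4, (41-43)²=4, (15-15)²=0, (43-43)²=0, (45-46)²=1, (19-14)²=25
Sum = 34
MSE = 34/7 = 34/7

34/7


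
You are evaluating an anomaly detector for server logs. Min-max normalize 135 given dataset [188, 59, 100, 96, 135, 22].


min=22, max=188
(135-22)/(188-22) = 113/166 = 0.6807

0.6807


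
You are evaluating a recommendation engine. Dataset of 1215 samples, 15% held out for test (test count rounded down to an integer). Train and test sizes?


Test = ⌊1215·15/100⌋ = 182
Train = 1215 - 182 = 1033

Train: 1033, Test: 182


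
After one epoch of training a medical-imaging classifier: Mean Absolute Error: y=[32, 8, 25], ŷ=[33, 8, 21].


Absolute errors: |32-33|=1, |8-8|=0, |25-21|=4
Sum = 5
MAE = 5/3 = 5/3

5/3


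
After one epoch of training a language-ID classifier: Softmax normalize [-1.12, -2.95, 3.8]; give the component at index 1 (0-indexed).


Exponentials: e^-1.12=0.3263, e^-2.95=0.0523, e^3.8=44.7012
Sum = 45.0798
Softmax = [0.0072, 0.0012, 0.9916]
p[1] = 0.0523/45.0798 = 0.0012

0.0012


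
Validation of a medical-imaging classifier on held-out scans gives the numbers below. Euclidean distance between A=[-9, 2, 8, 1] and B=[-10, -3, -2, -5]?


d = √((-9+ 10)² + (2+ 3)² + (8+ 2)² + (1+ 5)²)
  = √(1 + 25 + 100 + 36)
  = √162 = 12.7279

12.7279


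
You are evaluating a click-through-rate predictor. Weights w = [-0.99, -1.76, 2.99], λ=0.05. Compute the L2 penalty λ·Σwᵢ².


‖w‖₂² = (-0.99)² + (-1.76)² + (2.99)²
     = 0.9801 + 3.0976 + 8.9401
     = 13.0178
λ·‖w‖₂² = 0.05·13.0178 = 0.65089

0.65089


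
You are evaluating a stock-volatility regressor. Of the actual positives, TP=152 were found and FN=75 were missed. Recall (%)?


Recall = TP/(TP+FN)
= 152/(152+75)
= 152/227 = 66.96%

66.96%


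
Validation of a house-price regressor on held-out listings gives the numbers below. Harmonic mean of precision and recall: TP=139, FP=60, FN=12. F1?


Precision = 139/199 = 0.6985
Recall = 139/151 = 0.9205
F1 = 2·P·R/(P+R) = 2·TP/(2·TP+FP+FN) = 278/(278+60+12) = 278/350 = 0.7943

0.7943


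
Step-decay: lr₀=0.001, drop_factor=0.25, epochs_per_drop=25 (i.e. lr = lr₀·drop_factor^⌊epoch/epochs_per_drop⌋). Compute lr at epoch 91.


n_drops = ⌊91/25⌋ = 3
lr = 0.001·0.25^3 = 0.001·0.015625 = 0.000015625

0.000015625


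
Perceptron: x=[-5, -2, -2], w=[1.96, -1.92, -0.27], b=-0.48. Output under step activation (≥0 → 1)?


z = (-5)·(1.96) + (-2)·(-1.92) + (-2)·(-0.27) - 0.48
  = -5.9
step(z) = 0 (z<0)

0


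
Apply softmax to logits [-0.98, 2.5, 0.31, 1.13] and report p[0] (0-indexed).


Exponentials: e^-0.98=0.3753, e^2.5=12.1825, e^0.31=1.3634, e^1.13=3.0957
Sum = 17.0169
Softmax = [0.0221, 0.7159, 0.0801, 0.1819]
p[0] = 0.3753/17.0169 = 0.0221

0.0221


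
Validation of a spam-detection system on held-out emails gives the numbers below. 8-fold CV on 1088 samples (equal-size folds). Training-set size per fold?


Fold size = 1088/8 = 136
Training per fold = 1088 - 136 = 952

952


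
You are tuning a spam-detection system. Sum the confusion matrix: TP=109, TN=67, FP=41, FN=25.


Total = TP + TN + FP + FN
= 109 + 67 + 41 + 25
= 242
(Predicted positive: 150, predicted negative: 92)

242


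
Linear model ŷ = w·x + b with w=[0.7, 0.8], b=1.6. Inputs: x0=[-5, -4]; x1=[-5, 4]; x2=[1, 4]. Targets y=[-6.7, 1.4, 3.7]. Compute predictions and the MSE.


ŷ0 = (0.7)·(-5) + (0.8)·(-4) + 1.6 = -5.1
ŷ1 = (0.7)·(-5) + (0.8)·(4) + 1.6 = 1.3
ŷ2 = (0.7)·(1) + (0.8)·(4) + 1.6 = 5.5
errors² = [2.56, 0.01, 3.24]
MSE = 5.8100/3 = 1.9367

1.9367


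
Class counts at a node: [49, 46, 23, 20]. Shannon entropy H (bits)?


Probabilities: [49/138, 46/138, 23/138, 20/138] ≈ [0.3551, 0.3333, 0.1667, 0.1449]
H = -((49/138)·log₂(49/138) + (46/138)·log₂(46/138) + (23/138)·log₂(23/138) + (20/138)·log₂(20/138))
  = 1.8934 bits

1.8934 bits


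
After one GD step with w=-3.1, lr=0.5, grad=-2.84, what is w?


w_new = w - α·∇
= -3.1 - 0.5·-2.84
= -3.1 + 1.42
= -1.68

-1.68


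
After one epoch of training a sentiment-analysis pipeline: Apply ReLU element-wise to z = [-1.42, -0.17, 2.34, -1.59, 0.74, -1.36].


ReLU(-1.42) = max(0, -1.42) = 0.0
ReLU(-0.17) = max(0, -0.17) = 0.0
ReLU(2.34) = max(0, 2.34) = 2.34
ReLU(-1.59) = max(0, -1.59) = 0.0
ReLU(0.74) = max(0, 0.74) = 0.74
ReLU(-1.36) = max(0, -1.36) = 0.0
result = [0.0, 0.0, 2.34, 0.0, 0.74, 0.0]

[0.0, 0.0, 2.34, 0.0, 0.74, 0.0]


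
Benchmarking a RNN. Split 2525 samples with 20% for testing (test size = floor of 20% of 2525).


Test = ⌊2525·20/100⌋ = 505
Train = 2525 - 505 = 2020

Train: 2020, Test: 505


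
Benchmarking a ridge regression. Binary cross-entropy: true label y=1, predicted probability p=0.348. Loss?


BCE = -[y·ln(p) + (1-y)·ln(1-p)]
= -1·ln(0.348) - 0
= -ln(0.348) = 1.0556

1.0556


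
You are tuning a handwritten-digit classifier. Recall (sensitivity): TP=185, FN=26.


Recall = TP/(TP+FN)
= 185/(185+26)
= 185/211 = 87.68%

87.68%


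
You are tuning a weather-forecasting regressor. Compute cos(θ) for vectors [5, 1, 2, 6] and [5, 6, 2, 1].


A·B = 5·5 + 1·6 + 2·2 + 6·1 = 41
‖A‖ = √66 = 8.124, ‖B‖ = √66 = 8.124
cos = 41/(√66·√66) = 41/√4356 = 0.6212

0.6212


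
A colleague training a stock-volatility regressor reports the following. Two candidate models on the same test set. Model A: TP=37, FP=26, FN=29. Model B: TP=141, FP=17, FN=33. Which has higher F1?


Model A: P=37/63=0.5873, R=37/66=0.5606, F1=2PR/(P+R)=2TP/(2TP+FP+FN)=74/129=0.5736
Model B: P=141/158=0.8924, R=141/174=0.8103, F1=2PR/(P+R)=2TP/(2TP+FP+FN)=282/332=0.8494
0.5736 < 0.8494 → Model B

Model B
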